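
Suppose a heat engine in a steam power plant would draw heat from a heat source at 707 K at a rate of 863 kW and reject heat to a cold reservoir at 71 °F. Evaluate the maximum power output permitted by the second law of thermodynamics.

Ẇ_max ≈ 503.1 kW

T_C = 71 °F → (71 − 32) × 5/9 = 21.67 °C = 294.82 K.
By the Carnot theorem, η_max = 1 − T_C/T_H = 1 − 294.82/707.00 = 0.5830.
W_max = η_max · Q_H = 0.5830 × 863 = 503.1 kW.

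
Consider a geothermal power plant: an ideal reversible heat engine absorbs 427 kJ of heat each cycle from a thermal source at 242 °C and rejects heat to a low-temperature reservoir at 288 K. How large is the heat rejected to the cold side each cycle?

T_H = 242 °C → 242 + 273.15 = 515.15 K.
The Carnot efficiency is η = 1 − T_C/T_H = 1 − 288.00/515.15 = 0.4409.
For a reversible cycle Q_C/Q_H = T_C/T_H, so Q_C = 427 × 288.00/515.15 = 239 kJ.

Q_C ≈ 239 kJ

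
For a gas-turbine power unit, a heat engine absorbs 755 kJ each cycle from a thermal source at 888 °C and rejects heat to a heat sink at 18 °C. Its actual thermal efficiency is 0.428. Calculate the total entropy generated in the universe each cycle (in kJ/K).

T_H = 888 °C → 888 + 273.15 = 1161.15 K.
T_C = 18 °C → 18 + 273.15 = 291.15 K.
W = η·Q_H = 0.428 × 755 = 323.1 kJ, so Q_C = Q_H − W = 431.9 kJ.
Reservoir entropy changes: ΔS_H = −Q_H/T_H = −755/1161.15 = -0.6502 kJ/K and ΔS_C = +Q_C/T_C = 431.9/291.15 = 1.483 kJ/K.
ΔS_univ = −Q_H/T_H + Q_C/T_C = 0.833 kJ/K (> 0, since η = 0.428 < η_Carnot = 0.749).

ΔS_univ ≈ 0.833 kJ/K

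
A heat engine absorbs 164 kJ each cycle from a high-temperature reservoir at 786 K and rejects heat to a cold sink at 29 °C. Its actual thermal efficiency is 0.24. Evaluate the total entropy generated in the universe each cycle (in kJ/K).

T_C = 29 °C → 29 + 273.15 = 302.15 K.
W = η·Q_H = 0.24 × 164 = 39.36 kJ, so Q_C = Q_H − W = 124.6 kJ.
Reservoir entropy changes: ΔS_H = −Q_H/T_H = −164/786.00 = -0.2087 kJ/K and ΔS_C = +Q_C/T_C = 124.6/302.15 = 0.4125 kJ/K.
ΔS_univ = −Q_H/T_H + Q_C/T_C = 0.204 kJ/K (> 0, since η = 0.24 < η_Carnot = 0.616).

ΔS_univ ≈ 0.204 kJ/K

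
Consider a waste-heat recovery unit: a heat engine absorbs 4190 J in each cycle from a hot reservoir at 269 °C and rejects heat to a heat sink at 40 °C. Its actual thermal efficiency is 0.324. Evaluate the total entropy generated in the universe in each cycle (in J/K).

T_H = 269 °C → 269 + 273.15 = 542.15 K.
T_C = 40 °C → 40 + 273.15 = 313.15 K.
W = η·Q_H = 0.324 × 4190 = 1358 J, so Q_C = Q_H − W = 2832 J.
Entropy balance on the reservoirs: −Q_H/T_H = -7.728 J/K, +Q_C/T_C = 9.045 J/K.
ΔS_univ = −Q_H/T_H + Q_C/T_C = 1.317 J/K (> 0, since η = 0.324 < η_Carnot = 0.422).

ΔS_univ ≈ 1.317 J/K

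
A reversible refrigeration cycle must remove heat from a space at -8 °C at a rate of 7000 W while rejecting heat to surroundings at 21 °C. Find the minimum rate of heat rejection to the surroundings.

Q̇_H ≈ 7770 W

T_H = 21 °C → 21 + 273.15 = 294.15 K.
T_C = -8 °C → -8 + 273.15 = 265.15 K.
For a reversible cycle Q_H/Q_C = T_H/T_C, so Q_H = Q_C·T_H/T_C = 7000 × 294.15/265.15 = 7770 W.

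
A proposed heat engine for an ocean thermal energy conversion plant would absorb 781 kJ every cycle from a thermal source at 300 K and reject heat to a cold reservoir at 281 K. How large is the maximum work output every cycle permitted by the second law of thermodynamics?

The upper bound on efficiency is η_max = 1 − T_C/T_H = 1 − 281.00/300.00 = 0.0633.
W_max = η_max · Q_H = 0.0633 × 781 = 49.5 kJ.

W_max ≈ 49.5 kJ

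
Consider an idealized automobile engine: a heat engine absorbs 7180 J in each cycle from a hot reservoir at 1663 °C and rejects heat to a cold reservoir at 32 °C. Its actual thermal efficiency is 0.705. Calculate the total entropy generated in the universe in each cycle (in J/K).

T_H = 1663 °C → 1663 + 273.15 = 1936.15 K.
T_C = 32 °C → 32 + 273.15 = 305.15 K.
W = η·Q_H = 0.705 × 7180 = 5062 J, so Q_C = Q_H − W = 2118 J.
Reservoir entropy changes: ΔS_H = −Q_H/T_H = −7180/1936.15 = -3.708 J/K and ΔS_C = +Q_C/T_C = 2118/305.15 = 6.941 J/K.
ΔS_univ = −Q_H/T_H + Q_C/T_C = 3.23 J/K (> 0, since η = 0.705 < η_Carnot = 0.842).

ΔS_univ ≈ 3.23 J/K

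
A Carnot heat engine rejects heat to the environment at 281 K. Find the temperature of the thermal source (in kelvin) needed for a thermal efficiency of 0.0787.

T_H ≈ 305 K

From η = 1 − T_C/T_H, solving for T_H gives T_H = T_C/(1 − η) = 281.00/(1 − 0.0787) = 305 K.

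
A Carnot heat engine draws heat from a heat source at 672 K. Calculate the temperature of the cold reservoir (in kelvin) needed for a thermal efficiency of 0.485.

T_C ≈ 346.1 K

From η = 1 − T_C/T_H, T_C = T_H·(1 − η) = 672.00 × (1 − 0.485) = 346.1 K.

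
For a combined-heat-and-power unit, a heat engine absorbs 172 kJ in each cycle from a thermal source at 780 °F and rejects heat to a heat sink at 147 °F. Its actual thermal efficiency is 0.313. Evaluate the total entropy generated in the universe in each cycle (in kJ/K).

T_H = 780 °F → (780 − 32) × 5/9 = 415.56 °C = 688.71 K.
T_C = 147 °F → (147 − 32) × 5/9 = 63.89 °C = 337.04 K.
W = η·Q_H = 0.313 × 172 = 53.84 kJ, so Q_C = Q_H − W = 118.2 kJ.
The hot reservoir loses entropy Q_H/T_H = 172/688.71 = 0.2497 kJ/K; the cold reservoir gains Q_C/T_C = 118.2/337.04 = 0.3506 kJ/K.
ΔS_univ = −Q_H/T_H + Q_C/T_C = 0.101 kJ/K (> 0, since η = 0.313 < η_Carnot = 0.511).

ΔS_univ ≈ 0.101 kJ/K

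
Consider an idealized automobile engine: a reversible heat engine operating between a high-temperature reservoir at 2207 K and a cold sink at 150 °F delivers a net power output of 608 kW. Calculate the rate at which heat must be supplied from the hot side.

T_C = 150 °F → (150 − 32) × 5/9 = 65.56 °C = 338.71 K.
For a reversible engine, η = 1 − T_C/T_H = 1 − 338.71/2207.00 = 0.8465.
Q_H = W/η = 608/0.8465 = 718 kW.

Q̇_H ≈ 718 kW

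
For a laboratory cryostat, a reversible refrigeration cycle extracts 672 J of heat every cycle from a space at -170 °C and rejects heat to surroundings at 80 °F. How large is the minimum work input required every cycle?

T_H = 80 °F → (80 − 32) × 5/9 = 26.67 °C = 299.82 K.
T_C = -170 °C → -170 + 273.15 = 103.15 K.
Carnot COP: COP_R = T_C/(T_H − T_C) = 103.15/196.67 = 0.5245.
W = Q_C/COP_R = 672/0.5245 = 1280 J.

W_in ≈ 1280 J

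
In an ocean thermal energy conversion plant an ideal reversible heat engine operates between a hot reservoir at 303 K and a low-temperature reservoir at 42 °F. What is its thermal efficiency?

η ≈ 0.0802

T_C = 42 °F → (42 − 32) × 5/9 = 5.56 °C = 278.71 K.
Carnot efficiency: η = 1 − T_C/T_H = 1 − 278.71/303.00 = 0.0802.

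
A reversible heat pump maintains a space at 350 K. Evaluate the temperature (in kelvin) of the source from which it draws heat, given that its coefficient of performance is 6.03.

COP_HP = T_H/(T_H − T_C) ⇒ T_C = T_H·(COP_HP − 1)/COP_HP = 350.00 × (6.03 − 1)/6.03 = 292.0 K.

T_C ≈ 292.0 K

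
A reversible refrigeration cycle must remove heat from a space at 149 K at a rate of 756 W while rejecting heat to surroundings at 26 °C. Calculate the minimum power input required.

Ẇ_in ≈ 762 W

T_H = 26 °C → 26 + 273.15 = 299.15 K.
For a reversible refrigerator, COP_R = T_C/(T_H − T_C) = 149.00/150.15 = 0.9923.
W = Q_C/COP_R = 756/0.9923 = 762 W.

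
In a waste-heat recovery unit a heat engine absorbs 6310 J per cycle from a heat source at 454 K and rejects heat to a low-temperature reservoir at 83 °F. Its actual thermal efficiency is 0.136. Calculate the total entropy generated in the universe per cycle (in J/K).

T_C = 83 °F → (83 − 32) × 5/9 = 28.33 °C = 301.48 K.
W = η·Q_H = 0.136 × 6310 = 858.2 J, so Q_C = Q_H − W = 5452 J.
Entropy balance on the reservoirs: −Q_H/T_H = -13.90 J/K, +Q_C/T_C = 18.08 J/K.
ΔS_univ = −Q_H/T_H + Q_C/T_C = 4.18 J/K (> 0, since η = 0.136 < η_Carnot = 0.336).

ΔS_univ ≈ 4.18 J/K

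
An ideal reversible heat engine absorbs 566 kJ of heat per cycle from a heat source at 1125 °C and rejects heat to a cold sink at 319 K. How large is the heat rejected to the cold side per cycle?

Q_C ≈ 129 kJ

T_H = 1125 °C → 1125 + 273.15 = 1398.15 K.
η_rev = 1 − T_C/T_H = 1 − 319.00/1398.15 = 0.7718.
For a reversible cycle Q_C/Q_H = T_C/T_H, so Q_C = 566 × 319.00/1398.15 = 129 kJ.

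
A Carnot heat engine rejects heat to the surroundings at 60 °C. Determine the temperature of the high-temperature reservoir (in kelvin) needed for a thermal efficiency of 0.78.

T_C = 60 °C → 60 + 273.15 = 333.15 K.
From η = 1 − T_C/T_H, solving for T_H gives T_H = T_C/(1 − η) = 333.15/(1 − 0.78) = 1510 K.

T_H ≈ 1510 K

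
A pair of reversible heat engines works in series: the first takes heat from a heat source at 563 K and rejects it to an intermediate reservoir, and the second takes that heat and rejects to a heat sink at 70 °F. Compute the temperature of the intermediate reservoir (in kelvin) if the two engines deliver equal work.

T_C = 70 °F → (70 − 32) × 5/9 = 21.11 °C = 294.26 K.
For reversible stages Q_m = Q_H·(T_m/T_H). Setting W₁ = Q_H(1 − T_m/T_H) equal to W₂ = Q_m(1 − T_C/T_m) = Q_H·(T_m − T_C)/T_H gives T_H − T_m = T_m − T_C, so T_m = (T_H + T_C)/2 = (563.00 + 294.26)/2 = 429 K.

T_m ≈ 429 K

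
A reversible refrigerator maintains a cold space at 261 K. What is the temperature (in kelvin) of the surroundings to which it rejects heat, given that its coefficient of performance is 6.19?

COP_R = T_C/(T_H − T_C) ⇒ T_H = T_C·(1 + 1/COP_R) = 261.00 × (1 + 1/6.19) = 303.2 K.

T_H ≈ 303.2 K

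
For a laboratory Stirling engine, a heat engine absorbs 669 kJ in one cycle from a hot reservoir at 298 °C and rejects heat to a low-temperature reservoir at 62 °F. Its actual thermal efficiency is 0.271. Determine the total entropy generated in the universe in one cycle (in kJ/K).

ΔS_univ ≈ 0.511 kJ/K

T_H = 298 °C → 298 + 273.15 = 571.15 K.
T_C = 62 °F → (62 − 32) × 5/9 = 16.67 °C = 289.82 K.
W = η·Q_H = 0.271 × 669 = 181.3 kJ, so Q_C = Q_H − W = 487.7 kJ.
The hot reservoir loses entropy Q_H/T_H = 669/571.15 = 1.171 kJ/K; the cold reservoir gains Q_C/T_C = 487.7/289.82 = 1.683 kJ/K.
ΔS_univ = −Q_H/T_H + Q_C/T_C = 0.511 kJ/K (> 0, since η = 0.271 < η_Carnot = 0.493).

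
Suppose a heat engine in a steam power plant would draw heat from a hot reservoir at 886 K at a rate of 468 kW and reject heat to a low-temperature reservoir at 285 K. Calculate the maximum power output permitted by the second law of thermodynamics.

The second-law ceiling is the Carnot efficiency, η_max = 1 − T_C/T_H = 1 − 285.00/886.00 = 0.6783.
W_max = η_max · Q_H = 0.6783 × 468 = 317 kW.

Ẇ_max ≈ 317 kW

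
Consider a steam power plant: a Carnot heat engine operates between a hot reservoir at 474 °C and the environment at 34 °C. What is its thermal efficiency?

η ≈ 0.5889

T_H = 474 °C → 474 + 273.15 = 747.15 K.
T_C = 34 °C → 34 + 273.15 = 307.15 K.
Carnot efficiency: η = 1 − T_C/T_H = 1 − 307.15/747.15 = 0.5889.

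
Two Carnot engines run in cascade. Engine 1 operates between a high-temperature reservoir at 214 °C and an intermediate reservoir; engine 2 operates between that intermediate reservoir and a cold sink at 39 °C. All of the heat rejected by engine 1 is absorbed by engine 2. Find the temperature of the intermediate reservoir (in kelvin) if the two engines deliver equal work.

T_m ≈ 400 K

T_H = 214 °C → 214 + 273.15 = 487.15 K.
T_C = 39 °C → 39 + 273.15 = 312.15 K.
For reversible stages Q_m = Q_H·(T_m/T_H). Setting W₁ = Q_H(1 − T_m/T_H) equal to W₂ = Q_m(1 − T_C/T_m) = Q_H·(T_m − T_C)/T_H gives T_H − T_m = T_m − T_C, so T_m = (T_H + T_C)/2 = (487.15 + 312.15)/2 = 400 K.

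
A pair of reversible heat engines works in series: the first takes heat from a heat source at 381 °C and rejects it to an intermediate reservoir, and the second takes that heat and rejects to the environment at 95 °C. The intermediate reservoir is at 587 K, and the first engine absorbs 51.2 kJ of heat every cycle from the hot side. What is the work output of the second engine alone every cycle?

W₂ ≈ 17.1 kJ

T_H = 381 °C → 381 + 273.15 = 654.15 K.
T_C = 95 °C → 95 + 273.15 = 368.15 K.
Heat entering the second stage: Q_m = Q_H·(T_m/T_H) = 51.2 × 587.00/654.15 = 45.9 kJ.
Second-stage efficiency η₂ = 1 − T_C/T_m = 1 − 368.15/587.00 = 0.3728, so W₂ = η₂·Q_m = 17.1 kJ.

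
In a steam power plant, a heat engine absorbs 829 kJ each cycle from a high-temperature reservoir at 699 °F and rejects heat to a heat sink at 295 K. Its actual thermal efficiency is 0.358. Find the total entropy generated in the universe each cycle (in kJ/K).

T_H = 699 °F → (699 − 32) × 5/9 = 370.56 °C = 643.71 K.
W = η·Q_H = 0.358 × 829 = 296.8 kJ, so Q_C = Q_H − W = 532.2 kJ.
Reservoir entropy changes: ΔS_H = −Q_H/T_H = −829/643.71 = -1.288 kJ/K and ΔS_C = +Q_C/T_C = 532.2/295.00 = 1.804 kJ/K.
ΔS_univ = −Q_H/T_H + Q_C/T_C = 0.516 kJ/K (> 0, since η = 0.358 < η_Carnot = 0.542).

ΔS_univ ≈ 0.516 kJ/K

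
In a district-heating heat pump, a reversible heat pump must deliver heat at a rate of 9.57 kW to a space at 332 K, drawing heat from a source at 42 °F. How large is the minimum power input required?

T_C = 42 °F → (42 − 32) × 5/9 = 5.56 °C = 278.71 K.
COP_HP = T_H/(T_H − T_C) = 332.00/53.29 = 6.2295.
W = Q_H/COP_HP = 9.57/6.2295 = 1.54 kW.

Ẇ_in ≈ 1.54 kW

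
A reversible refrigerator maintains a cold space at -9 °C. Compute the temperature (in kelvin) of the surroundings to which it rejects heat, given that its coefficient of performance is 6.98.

T_C = -9 °C → -9 + 273.15 = 264.15 K.
COP_R = T_C/(T_H − T_C) ⇒ T_H = T_C·(1 + 1/COP_R) = 264.15 × (1 + 1/6.98) = 302 K.

T_H ≈ 302 K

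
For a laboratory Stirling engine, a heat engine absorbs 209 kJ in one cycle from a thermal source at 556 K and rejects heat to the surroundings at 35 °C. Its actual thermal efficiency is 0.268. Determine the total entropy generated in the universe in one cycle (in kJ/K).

ΔS_univ ≈ 0.121 kJ/K

T_C = 35 °C → 35 + 273.15 = 308.15 K.
W = η·Q_H = 0.268 × 209 = 56.01 kJ, so Q_C = Q_H − W = 153.0 kJ.
Reservoir entropy changes: ΔS_H = −Q_H/T_H = −209/556.00 = -0.3759 kJ/K and ΔS_C = +Q_C/T_C = 153.0/308.15 = 0.4965 kJ/K.
ΔS_univ = −Q_H/T_H + Q_C/T_C = 0.121 kJ/K (> 0, since η = 0.268 < η_Carnot = 0.446).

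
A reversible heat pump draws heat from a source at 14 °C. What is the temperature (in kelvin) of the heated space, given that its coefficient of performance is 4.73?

T_H ≈ 364 K

T_C = 14 °C → 14 + 273.15 = 287.15 K.
COP_HP = T_H/(T_H − T_C) ⇒ T_H = T_C·COP_HP/(COP_HP − 1) = 287.15 × 4.73/(4.73 − 1) = 364 K.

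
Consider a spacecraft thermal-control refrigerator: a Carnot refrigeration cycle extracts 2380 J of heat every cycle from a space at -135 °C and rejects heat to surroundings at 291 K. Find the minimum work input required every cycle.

W_in ≈ 2630 J

T_C = -135 °C → -135 + 273.15 = 138.15 K.
For a reversible refrigerator, COP_R = T_C/(T_H − T_C) = 138.15/152.85 = 0.9038.
W = Q_C/COP_R = 2380/0.9038 = 2630 J.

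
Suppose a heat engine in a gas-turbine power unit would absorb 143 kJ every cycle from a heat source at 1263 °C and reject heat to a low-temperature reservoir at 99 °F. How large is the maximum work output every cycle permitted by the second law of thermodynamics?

T_H = 1263 °C → 1263 + 273.15 = 1536.15 K.
T_C = 99 °F → (99 − 32) × 5/9 = 37.22 °C = 310.37 K.
The second-law ceiling is the Carnot efficiency, η_max = 1 − T_C/T_H = 1 − 310.37/1536.15 = 0.7980.
W_max = η_max · Q_H = 0.7980 × 143 = 114 kJ.

W_max ≈ 114 kJ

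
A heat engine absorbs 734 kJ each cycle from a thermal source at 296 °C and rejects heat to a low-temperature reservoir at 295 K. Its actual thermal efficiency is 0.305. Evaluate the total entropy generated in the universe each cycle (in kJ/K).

ΔS_univ ≈ 0.440 kJ/K

T_H = 296 °C → 296 + 273.15 = 569.15 K.
W = η·Q_H = 0.305 × 734 = 223.9 kJ, so Q_C = Q_H − W = 510.1 kJ.
The hot reservoir loses entropy Q_H/T_H = 734/569.15 = 1.290 kJ/K; the cold reservoir gains Q_C/T_C = 510.1/295.00 = 1.729 kJ/K.
ΔS_univ = −Q_H/T_H + Q_C/T_C = 0.440 kJ/K (> 0, since η = 0.305 < η_Carnot = 0.482).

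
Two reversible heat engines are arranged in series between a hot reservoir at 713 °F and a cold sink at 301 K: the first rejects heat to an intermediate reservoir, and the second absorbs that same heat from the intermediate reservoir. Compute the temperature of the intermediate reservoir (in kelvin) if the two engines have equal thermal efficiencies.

T_H = 713 °F → (713 − 32) × 5/9 = 378.33 °C = 651.48 K.
Equal efficiencies require 1 − T_m/T_H = 1 − T_C/T_m, i.e. T_m/T_H = T_C/T_m, so T_m = √(T_H·T_C) = √(651.48 × 301.00) = 443 K.

T_m ≈ 443 K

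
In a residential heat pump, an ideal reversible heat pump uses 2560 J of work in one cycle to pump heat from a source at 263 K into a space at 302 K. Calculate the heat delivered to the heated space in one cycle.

The Carnot heat-pump COP is COP_HP = T_H/(T_H − T_C) = 302.00/39.00 = 7.7436.
Q_H = COP_HP · W = 7.7436 × 2560 = 19800 J.

Q_H ≈ 19800 J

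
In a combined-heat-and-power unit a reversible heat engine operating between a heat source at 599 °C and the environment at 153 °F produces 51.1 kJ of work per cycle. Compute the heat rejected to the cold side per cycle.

Q_C ≈ 32.71 kJ

T_H = 599 °C → 599 + 273.15 = 872.15 K.
T_C = 153 °F → (153 − 32) × 5/9 = 67.22 °C = 340.37 K.
The Carnot efficiency is η = 1 − T_C/T_H = 1 − 340.37/872.15 = 0.6097.
Since Q_C/Q_H = T_C/T_H and Q_H = W/η, Q_C = W·T_C/(T_H − T_C) = 51.1 × 340.37/531.78 = 32.71 kJ.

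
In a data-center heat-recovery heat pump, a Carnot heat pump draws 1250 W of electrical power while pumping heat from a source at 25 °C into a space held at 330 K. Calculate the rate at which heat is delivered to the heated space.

T_C = 25 °C → 25 + 273.15 = 298.15 K.
Reversible heating COP: COP_HP = T_H/(T_H − T_C) = 330.00/31.85 = 10.3611.
Q_H = COP_HP · W = 10.3611 × 1250 = 13000 W.

Q̇_H ≈ 13000 W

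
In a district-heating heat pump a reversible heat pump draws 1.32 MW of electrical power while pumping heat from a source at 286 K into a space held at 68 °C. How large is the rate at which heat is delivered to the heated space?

T_H = 68 °C → 68 + 273.15 = 341.15 K.
For a reversible heat pump, COP_HP = T_H/(T_H − T_C) = 341.15/55.15 = 6.1859.
Q_H = COP_HP · W = 6.1859 × 1.32 = 8.17 MW.

Q̇_H ≈ 8.17 MW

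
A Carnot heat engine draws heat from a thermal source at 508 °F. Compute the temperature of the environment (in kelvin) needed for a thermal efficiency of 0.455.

T_C ≈ 293.0 K

T_H = 508 °F → (508 − 32) × 5/9 = 264.44 °C = 537.59 K.
From η = 1 − T_C/T_H, T_C = T_H·(1 − η) = 537.59 × (1 − 0.455) = 293.0 K.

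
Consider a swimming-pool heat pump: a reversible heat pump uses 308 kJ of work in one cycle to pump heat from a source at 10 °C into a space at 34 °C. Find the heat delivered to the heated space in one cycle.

Q_H ≈ 3942 kJ

T_H = 34 °C → 34 + 273.15 = 307.15 K.
T_C = 10 °C → 10 + 273.15 = 283.15 K.
Reversible heating COP: COP_HP = T_H/(T_H − T_C) = 307.15/24.00 = 12.7979.
Q_H = COP_HP · W = 12.7979 × 308 = 3942 kJ.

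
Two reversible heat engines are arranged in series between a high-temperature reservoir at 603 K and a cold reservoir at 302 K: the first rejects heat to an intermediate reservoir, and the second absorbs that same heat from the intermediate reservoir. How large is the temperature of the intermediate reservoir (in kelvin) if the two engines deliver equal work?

T_m ≈ 452 K

For reversible stages Q_m = Q_H·(T_m/T_H). Setting W₁ = Q_H(1 − T_m/T_H) equal to W₂ = Q_m(1 − T_C/T_m) = Q_H·(T_m − T_C)/T_H gives T_H − T_m = T_m − T_C, so T_m = (T_H + T_C)/2 = (603.00 + 302.00)/2 = 452 K.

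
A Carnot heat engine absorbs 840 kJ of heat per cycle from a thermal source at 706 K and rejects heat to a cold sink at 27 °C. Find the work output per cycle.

W ≈ 483 kJ

T_C = 27 °C → 27 + 273.15 = 300.15 K.
For a reversible engine, η = 1 − T_C/T_H = 1 − 300.15/706.00 = 0.5749.
W = η·Q_H = 0.5749 × 840 = 483 kJ.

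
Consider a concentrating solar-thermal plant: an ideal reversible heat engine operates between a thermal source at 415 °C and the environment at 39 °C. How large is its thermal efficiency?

T_H = 415 °C → 415 + 273.15 = 688.15 K.
T_C = 39 °C → 39 + 273.15 = 312.15 K.
Carnot efficiency: η = 1 − T_C/T_H = 1 − 312.15/688.15 = 0.5464.

η ≈ 0.5464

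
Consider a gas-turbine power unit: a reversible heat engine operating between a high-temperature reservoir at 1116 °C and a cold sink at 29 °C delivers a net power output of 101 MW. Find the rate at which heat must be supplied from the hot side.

Q̇_H ≈ 129.1 MW

T_H = 1116 °C → 1116 + 273.15 = 1389.15 K.
T_C = 29 °C → 29 + 273.15 = 302.15 K.
Carnot efficiency: η = 1 − T_C/T_H = 1 − 302.15/1389.15 = 0.7825.
Q_H = W/η = 101/0.7825 = 129.1 MW.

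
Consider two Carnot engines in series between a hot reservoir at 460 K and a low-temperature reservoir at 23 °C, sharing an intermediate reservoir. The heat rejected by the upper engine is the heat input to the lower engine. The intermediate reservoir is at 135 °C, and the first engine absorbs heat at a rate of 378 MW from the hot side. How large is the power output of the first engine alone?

Ẇ₁ ≈ 42.6 MW

T_C = 23 °C → 23 + 273.15 = 296.15 K.
T_m = 135 °C → 135 + 273.15 = 408.15 K.
First-stage efficiency η₁ = 1 − T_m/T_H = 1 − 408.15/460.00 = 0.1127.
W₁ = η₁·Q_H = 0.1127 × 378 = 42.6 MW.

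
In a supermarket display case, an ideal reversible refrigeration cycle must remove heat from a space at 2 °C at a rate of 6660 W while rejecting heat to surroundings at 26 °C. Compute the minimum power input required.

Ẇ_in ≈ 581 W

T_H = 26 °C → 26 + 273.15 = 299.15 K.
T_C = 2 °C → 2 + 273.15 = 275.15 K.
COP_R = T_C/(T_H − T_C) = 275.15/24.00 = 11.4646.
W = Q_C/COP_R = 6660/11.4646 = 581 W.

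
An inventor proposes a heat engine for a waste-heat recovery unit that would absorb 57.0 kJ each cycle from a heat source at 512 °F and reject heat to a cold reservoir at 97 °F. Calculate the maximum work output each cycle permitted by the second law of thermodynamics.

W_max ≈ 24.3 kJ

T_H = 512 °F → (512 − 32) × 5/9 = 266.67 °C = 539.82 K.
T_C = 97 °F → (97 − 32) × 5/9 = 36.11 °C = 309.26 K.
The upper bound on efficiency is η_max = 1 − T_C/T_H = 1 − 309.26/539.82 = 0.4271.
W_max = η_max · Q_H = 0.4271 × 57.0 = 24.3 kJ.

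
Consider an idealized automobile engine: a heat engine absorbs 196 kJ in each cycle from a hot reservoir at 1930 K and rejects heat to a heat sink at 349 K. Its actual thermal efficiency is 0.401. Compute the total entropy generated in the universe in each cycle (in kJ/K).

ΔS_univ ≈ 0.235 kJ/K

W = η·Q_H = 0.401 × 196 = 78.60 kJ, so Q_C = Q_H − W = 117.4 kJ.
Reservoir entropy changes: ΔS_H = −Q_H/T_H = −196/1930.00 = -0.1016 kJ/K and ΔS_C = +Q_C/T_C = 117.4/349.00 = 0.3364 kJ/K.
ΔS_univ = −Q_H/T_H + Q_C/T_C = 0.235 kJ/K (> 0, since η = 0.401 < η_Carnot = 0.819).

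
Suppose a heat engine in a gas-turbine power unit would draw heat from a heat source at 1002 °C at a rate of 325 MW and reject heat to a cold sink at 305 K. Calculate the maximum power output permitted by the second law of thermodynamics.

Ẇ_max ≈ 247 MW

T_H = 1002 °C → 1002 + 273.15 = 1275.15 K.
By the Carnot theorem, η_max = 1 − T_C/T_H = 1 − 305.00/1275.15 = 0.7608.
W_max = η_max · Q_H = 0.7608 × 325 = 247 MW.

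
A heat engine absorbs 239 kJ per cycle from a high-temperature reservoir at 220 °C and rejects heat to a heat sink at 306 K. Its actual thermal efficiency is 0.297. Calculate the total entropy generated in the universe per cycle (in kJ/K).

ΔS_univ ≈ 0.0644 kJ/K

T_H = 220 °C → 220 + 273.15 = 493.15 K.
W = η·Q_H = 0.297 × 239 = 70.98 kJ, so Q_C = Q_H − W = 168.0 kJ.
The hot reservoir loses entropy Q_H/T_H = 239/493.15 = 0.4846 kJ/K; the cold reservoir gains Q_C/T_C = 168.0/306.00 = 0.5491 kJ/K.
ΔS_univ = −Q_H/T_H + Q_C/T_C = 0.0644 kJ/K (> 0, since η = 0.297 < η_Carnot = 0.379).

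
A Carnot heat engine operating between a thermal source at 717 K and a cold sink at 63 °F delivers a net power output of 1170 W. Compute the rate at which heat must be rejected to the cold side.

T_C = 63 °F → (63 − 32) × 5/9 = 17.22 °C = 290.37 K.
η_rev = 1 − T_C/T_H = 1 − 290.37/717.00 = 0.5950.
Since Q_C/Q_H = T_C/T_H and Q_H = W/η, Q_C = W·T_C/(T_H − T_C) = 1170 × 290.37/426.63 = 796.3 W.

Q̇_C ≈ 796.3 W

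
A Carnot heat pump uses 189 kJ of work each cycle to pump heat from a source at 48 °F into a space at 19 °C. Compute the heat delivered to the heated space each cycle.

T_H = 19 °C → 19 + 273.15 = 292.15 K.
T_C = 48 °F → (48 − 32) × 5/9 = 8.89 °C = 282.04 K.
Reversible heating COP: COP_HP = T_H/(T_H − T_C) = 292.15/10.11 = 28.8940.
Q_H = COP_HP · W = 28.8940 × 189 = 5460 kJ.

Q_H ≈ 5460 kJ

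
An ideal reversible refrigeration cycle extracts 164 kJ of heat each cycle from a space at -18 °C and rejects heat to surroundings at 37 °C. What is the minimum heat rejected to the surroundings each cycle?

Q_H ≈ 199 kJ

T_H = 37 °C → 37 + 273.15 = 310.15 K.
T_C = -18 °C → -18 + 273.15 = 255.15 K.
For a reversible cycle Q_H/Q_C = T_H/T_C, so Q_H = Q_C·T_H/T_C = 164 × 310.15/255.15 = 199 kJ.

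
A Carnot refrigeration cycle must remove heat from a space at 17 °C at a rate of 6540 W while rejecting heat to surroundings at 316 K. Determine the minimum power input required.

Ẇ_in ≈ 582.7 W

T_C = 17 °C → 17 + 273.15 = 290.15 K.
COP_R = T_C/(T_H − T_C) = 290.15/25.85 = 11.2244.
W = Q_C/COP_R = 6540/11.2244 = 582.7 W.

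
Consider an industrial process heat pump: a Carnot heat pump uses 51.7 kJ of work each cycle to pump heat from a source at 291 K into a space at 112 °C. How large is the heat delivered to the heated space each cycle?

T_H = 112 °C → 112 + 273.15 = 385.15 K.
COP_HP = T_H/(T_H − T_C) = 385.15/94.15 = 4.0908.
Q_H = COP_HP · W = 4.0908 × 51.7 = 211 kJ.

Q_H ≈ 211 kJ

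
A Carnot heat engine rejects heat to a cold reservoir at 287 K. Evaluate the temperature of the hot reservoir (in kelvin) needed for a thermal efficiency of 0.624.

T_H ≈ 763 K

From η = 1 − T_C/T_H, solving for T_H gives T_H = T_C/(1 − η) = 287.00/(1 − 0.624) = 763 K.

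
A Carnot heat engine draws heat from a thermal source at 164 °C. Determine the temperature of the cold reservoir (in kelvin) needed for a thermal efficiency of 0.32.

T_C ≈ 297 K

T_H = 164 °C → 164 + 273.15 = 437.15 K.
From η = 1 − T_C/T_H, T_C = T_H·(1 − η) = 437.15 × (1 − 0.32) = 297 K.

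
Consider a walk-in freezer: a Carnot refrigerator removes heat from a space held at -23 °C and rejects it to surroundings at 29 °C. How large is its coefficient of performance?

COP_R ≈ 4.811

T_H = 29 °C → 29 + 273.15 = 302.15 K.
T_C = -23 °C → -23 + 273.15 = 250.15 K.
Carnot COP: COP_R = T_C/(T_H − T_C) = 250.15/(302.15 − 250.15) = 4.811.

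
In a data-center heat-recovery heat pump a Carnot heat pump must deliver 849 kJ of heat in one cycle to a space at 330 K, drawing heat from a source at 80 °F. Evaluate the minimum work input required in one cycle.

W_in ≈ 77.7 kJ

T_C = 80 °F → (80 − 32) × 5/9 = 26.67 °C = 299.82 K.
For a reversible heat pump, COP_HP = T_H/(T_H − T_C) = 330.00/30.18 = 10.9332.
W = Q_H/COP_HP = 849/10.9332 = 77.7 kJ.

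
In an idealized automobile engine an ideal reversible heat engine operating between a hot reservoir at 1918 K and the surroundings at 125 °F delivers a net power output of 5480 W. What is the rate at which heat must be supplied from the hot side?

Q̇_H ≈ 6597 W

T_C = 125 °F → (125 − 32) × 5/9 = 51.67 °C = 324.82 K.
Carnot efficiency: η = 1 − T_C/T_H = 1 − 324.82/1918.00 = 0.8306.
Q_H = W/η = 5480/0.8306 = 6597 W.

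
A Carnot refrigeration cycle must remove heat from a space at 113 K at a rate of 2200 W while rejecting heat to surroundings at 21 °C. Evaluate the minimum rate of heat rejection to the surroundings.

T_H = 21 °C → 21 + 273.15 = 294.15 K.
For a reversible cycle Q_H/Q_C = T_H/T_C, so Q_H = Q_C·T_H/T_C = 2200 × 294.15/113.00 = 5730 W.

Q̇_H ≈ 5730 W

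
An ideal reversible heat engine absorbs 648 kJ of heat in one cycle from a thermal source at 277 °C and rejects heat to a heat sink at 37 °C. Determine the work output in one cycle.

T_H = 277 °C → 277 + 273.15 = 550.15 K.
T_C = 37 °C → 37 + 273.15 = 310.15 K.
The Carnot efficiency is η = 1 − T_C/T_H = 1 − 310.15/550.15 = 0.4362.
W = η·Q_H = 0.4362 × 648 = 282.7 kJ.

W ≈ 282.7 kJ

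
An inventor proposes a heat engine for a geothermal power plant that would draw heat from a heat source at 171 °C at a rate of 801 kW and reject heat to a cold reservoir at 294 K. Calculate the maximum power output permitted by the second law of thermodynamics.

Ẇ_max ≈ 270.8 kW

T_H = 171 °C → 171 + 273.15 = 444.15 K.
The second-law ceiling is the Carnot efficiency, η_max = 1 − T_C/T_H = 1 − 294.00/444.15 = 0.3381.
W_max = η_max · Q_H = 0.3381 × 801 = 270.8 kW.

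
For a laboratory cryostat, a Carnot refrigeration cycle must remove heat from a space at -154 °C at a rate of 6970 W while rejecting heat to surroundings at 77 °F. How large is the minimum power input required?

T_H = 77 °F → (77 − 32) × 5/9 = 25.00 °C = 298.15 K.
T_C = -154 °C → -154 + 273.15 = 119.15 K.
Carnot COP: COP_R = T_C/(T_H − T_C) = 119.15/179.00 = 0.6656.
W = Q_C/COP_R = 6970/0.6656 = 10470 W.

Ẇ_in ≈ 10470 W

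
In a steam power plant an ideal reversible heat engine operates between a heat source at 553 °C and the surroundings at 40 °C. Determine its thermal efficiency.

T_H = 553 °C → 553 + 273.15 = 826.15 K.
T_C = 40 °C → 40 + 273.15 = 313.15 K.
For a reversible engine, η = 1 − T_C/T_H = 1 − 313.15/826.15 = 0.621.

η ≈ 0.621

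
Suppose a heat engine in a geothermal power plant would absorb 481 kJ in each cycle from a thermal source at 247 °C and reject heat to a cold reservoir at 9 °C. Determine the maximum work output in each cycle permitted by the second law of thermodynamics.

T_H = 247 °C → 247 + 273.15 = 520.15 K.
T_C = 9 °C → 9 + 273.15 = 282.15 K.
The second-law ceiling is the Carnot efficiency, η_max = 1 − T_C/T_H = 1 − 282.15/520.15 = 0.4576.
W_max = η_max · Q_H = 0.4576 × 481 = 220 kJ.

W_max ≈ 220 kJ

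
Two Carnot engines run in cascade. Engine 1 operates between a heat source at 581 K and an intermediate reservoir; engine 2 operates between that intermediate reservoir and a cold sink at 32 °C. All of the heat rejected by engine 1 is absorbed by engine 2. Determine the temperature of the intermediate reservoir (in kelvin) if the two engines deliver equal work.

T_C = 32 °C → 32 + 273.15 = 305.15 K.
For reversible stages Q_m = Q_H·(T_m/T_H). Setting W₁ = Q_H(1 − T_m/T_H) equal to W₂ = Q_m(1 − T_C/T_m) = Q_H·(T_m − T_C)/T_H gives T_H − T_m = T_m − T_C, so T_m = (T_H + T_C)/2 = (581.00 + 305.15)/2 = 443 K.

T_m ≈ 443 K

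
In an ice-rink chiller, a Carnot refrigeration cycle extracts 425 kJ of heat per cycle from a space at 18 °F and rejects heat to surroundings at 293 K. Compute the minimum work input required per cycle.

W_in ≈ 44.2 kJ

T_C = 18 °F → (18 − 32) × 5/9 = -7.78 °C = 265.37 K.
Carnot COP: COP_R = T_C/(T_H − T_C) = 265.37/27.63 = 9.6053.
W = Q_C/COP_R = 425/9.6053 = 44.2 kJ.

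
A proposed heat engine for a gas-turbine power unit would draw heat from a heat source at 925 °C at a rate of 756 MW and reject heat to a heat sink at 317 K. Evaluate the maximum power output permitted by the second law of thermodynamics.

T_H = 925 °C → 925 + 273.15 = 1198.15 K.
By the Carnot theorem, η_max = 1 − T_C/T_H = 1 − 317.00/1198.15 = 0.7354.
W_max = η_max · Q_H = 0.7354 × 756 = 556 MW.

Ẇ_max ≈ 556 MW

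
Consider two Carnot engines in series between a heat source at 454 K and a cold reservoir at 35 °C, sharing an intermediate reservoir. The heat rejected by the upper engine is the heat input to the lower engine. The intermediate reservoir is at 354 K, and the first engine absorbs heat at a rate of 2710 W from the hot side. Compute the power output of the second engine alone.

Ẇ₂ ≈ 274 W

T_C = 35 °C → 35 + 273.15 = 308.15 K.
Heat entering the second stage: Q_m = Q_H·(T_m/T_H) = 2710 × 354.00/454.00 = 2110 W.
Second-stage efficiency η₂ = 1 − T_C/T_m = 1 − 308.15/354.00 = 0.1295, so W₂ = η₂·Q_m = 274 W.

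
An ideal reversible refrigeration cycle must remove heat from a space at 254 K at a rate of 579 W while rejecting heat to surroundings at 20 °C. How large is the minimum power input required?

Ẇ_in ≈ 89.2 W

T_H = 20 °C → 20 + 273.15 = 293.15 K.
The reversible coefficient of performance is COP_R = T_C/(T_H − T_C) = 254.00/39.15 = 6.4879.
W = Q_C/COP_R = 579/6.4879 = 89.2 W.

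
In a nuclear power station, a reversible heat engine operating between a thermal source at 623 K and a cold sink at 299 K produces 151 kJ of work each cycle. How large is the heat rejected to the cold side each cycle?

Q_C ≈ 139.3 kJ

Since the cycle is reversible, η = 1 − T_C/T_H = 1 − 299.00/623.00 = 0.5201.
Since Q_C/Q_H = T_C/T_H and Q_H = W/η, Q_C = W·T_C/(T_H − T_C) = 151 × 299.00/324.00 = 139.3 kJ.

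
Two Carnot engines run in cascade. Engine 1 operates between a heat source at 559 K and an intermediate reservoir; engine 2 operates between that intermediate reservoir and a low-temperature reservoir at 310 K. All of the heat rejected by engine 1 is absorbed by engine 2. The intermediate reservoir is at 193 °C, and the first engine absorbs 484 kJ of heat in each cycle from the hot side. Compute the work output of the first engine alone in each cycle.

W₁ ≈ 80.4 kJ

T_m = 193 °C → 193 + 273.15 = 466.15 K.
First-stage efficiency η₁ = 1 − T_m/T_H = 1 − 466.15/559.00 = 0.1661.
W₁ = η₁·Q_H = 0.1661 × 484 = 80.4 kJ.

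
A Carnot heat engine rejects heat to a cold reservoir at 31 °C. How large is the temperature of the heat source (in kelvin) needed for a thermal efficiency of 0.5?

T_H ≈ 608 K

T_C = 31 °C → 31 + 273.15 = 304.15 K.
From η = 1 − T_C/T_H, solving for T_H gives T_H = T_C/(1 − η) = 304.15/(1 − 0.5) = 608 K.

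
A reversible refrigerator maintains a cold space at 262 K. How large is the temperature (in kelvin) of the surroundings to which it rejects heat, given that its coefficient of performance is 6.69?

COP_R = T_C/(T_H − T_C) ⇒ T_H = T_C·(1 + 1/COP_R) = 262.00 × (1 + 1/6.69) = 301.2 K.

T_H ≈ 301.2 K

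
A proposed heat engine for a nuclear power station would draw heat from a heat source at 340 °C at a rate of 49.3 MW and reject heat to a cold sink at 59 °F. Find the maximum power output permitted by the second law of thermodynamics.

T_H = 340 °C → 340 + 273.15 = 613.15 K.
T_C = 59 °F → (59 − 32) × 5/9 = 15.00 °C = 288.15 K.
The upper bound on efficiency is η_max = 1 − T_C/T_H = 1 − 288.15/613.15 = 0.5300.
W_max = η_max · Q_H = 0.5300 × 49.3 = 26.1 MW.

Ẇ_max ≈ 26.1 MW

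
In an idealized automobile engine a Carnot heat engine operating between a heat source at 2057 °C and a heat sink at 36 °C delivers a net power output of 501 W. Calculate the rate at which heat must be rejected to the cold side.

Q̇_C ≈ 76.64 W

T_H = 2057 °C → 2057 + 273.15 = 2330.15 K.
T_C = 36 °C → 36 + 273.15 = 309.15 K.
The Carnot efficiency is η = 1 − T_C/T_H = 1 − 309.15/2330.15 = 0.8673.
Since Q_C/Q_H = T_C/T_H and Q_H = W/η, Q_C = W·T_C/(T_H − T_C) = 501 × 309.15/2021.00 = 76.64 W.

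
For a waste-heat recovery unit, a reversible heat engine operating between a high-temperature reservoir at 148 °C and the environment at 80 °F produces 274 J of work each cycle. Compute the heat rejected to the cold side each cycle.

T_H = 148 °C → 148 + 273.15 = 421.15 K.
T_C = 80 °F → (80 − 32) × 5/9 = 26.67 °C = 299.82 K.
For a reversible engine, η = 1 − T_C/T_H = 1 − 299.82/421.15 = 0.2881.
Since Q_C/Q_H = T_C/T_H and Q_H = W/η, Q_C = W·T_C/(T_H − T_C) = 274 × 299.82/121.33 = 677 J.

Q_C ≈ 677 J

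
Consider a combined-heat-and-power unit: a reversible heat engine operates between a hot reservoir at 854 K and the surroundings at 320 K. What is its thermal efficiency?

η ≈ 0.625

η_rev = 1 − T_C/T_H = 1 − 320.00/854.00 = 0.625.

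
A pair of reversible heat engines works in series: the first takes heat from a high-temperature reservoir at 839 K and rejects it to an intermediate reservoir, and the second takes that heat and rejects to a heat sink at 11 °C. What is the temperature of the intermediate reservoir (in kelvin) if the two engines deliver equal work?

T_C = 11 °C → 11 + 273.15 = 284.15 K.
For reversible stages Q_m = Q_H·(T_m/T_H). Setting W₁ = Q_H(1 − T_m/T_H) equal to W₂ = Q_m(1 − T_C/T_m) = Q_H·(T_m − T_C)/T_H gives T_H − T_m = T_m − T_C, so T_m = (T_H + T_C)/2 = (839.00 + 284.15)/2 = 562 K.

T_m ≈ 562 K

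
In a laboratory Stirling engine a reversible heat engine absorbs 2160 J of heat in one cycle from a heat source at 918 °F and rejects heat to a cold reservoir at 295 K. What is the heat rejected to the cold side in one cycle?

Q_C ≈ 832.5 J

T_H = 918 °F → (918 − 32) × 5/9 = 492.22 °C = 765.37 K.
For a reversible engine, η = 1 − T_C/T_H = 1 − 295.00/765.37 = 0.6146.
For a reversible cycle Q_C/Q_H = T_C/T_H, so Q_C = 2160 × 295.00/765.37 = 832.5 J.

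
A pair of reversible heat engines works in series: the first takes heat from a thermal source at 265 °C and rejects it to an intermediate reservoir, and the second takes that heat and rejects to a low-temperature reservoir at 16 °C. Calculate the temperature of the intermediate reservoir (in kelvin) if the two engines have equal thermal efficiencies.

T_m ≈ 394.5 K

T_H = 265 °C → 265 + 273.15 = 538.15 K.
T_C = 16 °C → 16 + 273.15 = 289.15 K.
Equal efficiencies require 1 − T_m/T_H = 1 − T_C/T_m, i.e. T_m/T_H = T_C/T_m, so T_m = √(T_H·T_C) = √(538.15 × 289.15) = 394.5 K.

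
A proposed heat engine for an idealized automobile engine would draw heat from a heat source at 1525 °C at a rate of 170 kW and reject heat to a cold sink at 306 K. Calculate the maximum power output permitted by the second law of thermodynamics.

T_H = 1525 °C → 1525 + 273.15 = 1798.15 K.
No engine can exceed the Carnot limit: η_max = 1 − T_C/T_H = 1 − 306.00/1798.15 = 0.8298.
W_max = η_max · Q_H = 0.8298 × 170 = 141.1 kW.

Ẇ_max ≈ 141.1 kW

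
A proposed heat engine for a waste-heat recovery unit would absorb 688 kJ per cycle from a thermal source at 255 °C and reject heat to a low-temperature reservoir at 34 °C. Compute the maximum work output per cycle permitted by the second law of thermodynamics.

W_max ≈ 288 kJ

T_H = 255 °C → 255 + 273.15 = 528.15 K.
T_C = 34 °C → 34 + 273.15 = 307.15 K.
No engine can exceed the Carnot limit: η_max = 1 − T_C/T_H = 1 − 307.15/528.15 = 0.4184.
W_max = η_max · Q_H = 0.4184 × 688 = 288 kJ.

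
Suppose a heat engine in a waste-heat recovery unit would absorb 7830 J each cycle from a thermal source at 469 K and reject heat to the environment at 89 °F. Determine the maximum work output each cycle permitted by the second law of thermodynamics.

T_C = 89 °F → (89 − 32) × 5/9 = 31.67 °C = 304.82 K.
By the Carnot theorem, η_max = 1 − T_C/T_H = 1 − 304.82/469.00 = 0.3501.
W_max = η_max · Q_H = 0.3501 × 7830 = 2740 J.

W_max ≈ 2740 J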